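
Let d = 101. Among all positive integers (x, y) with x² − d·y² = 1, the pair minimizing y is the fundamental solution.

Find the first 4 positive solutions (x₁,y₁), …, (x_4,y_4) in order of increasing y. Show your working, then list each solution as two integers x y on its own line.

201 20
80801 8040
32481801 3232060
13057603201 1299280080

√101 → a₀=10, period (20); ℓ=1 odd so k=1
step 0: (10, 1)  from 10·(1,0) + (0,1)
step 1: (201, 20)  from 20·(10,1) + (1,0)
(x₁, y₁) = (201, 20);  201² − 101·20² = 1 ✓
(x_2, y_2) = (201·201 + 101·20·20, 201·20 + 20·201) = (80801, 8040)
(x_3, y_3) = (201·80801 + 101·20·8040, 201·8040 + 20·80801) = (32481801, 3232060)
(x_4, y_4) = (201·32481801 + 101·20·3232060, 201·3232060 + 20·32481801) = (13057603201, 1299280080)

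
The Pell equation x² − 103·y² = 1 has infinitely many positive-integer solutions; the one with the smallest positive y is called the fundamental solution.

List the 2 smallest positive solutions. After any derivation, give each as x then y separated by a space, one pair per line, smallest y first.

d=103: √d = [10; 6,1,2,1,1,9,1,1,2,1,6,20] (ℓ=12, even), read p_11/q_11
step 0: (10, 1)  from 10·(1,0) + (0,1)
step 1: (61, 6)  from 6·(10,1) + (1,0)
step 2: (71, 7)  from 1·(61,6) + (10,1)
step 3: (203, 20)  from 2·(71,7) + (61,6)
step 4: (274, 27)  from 1·(203,20) + (71,7)
…
step 6: (4567, 450)  from 9·(477,47) + (274,27)
step 7: (5044, 497)  from 1·(4567,450) + (477,47)
step 8: (9611, 947)  from 1·(5044,497) + (4567,450)
step 9: (24266, 2391)  from 2·(9611,947) + (5044,497)
step 10: (33877, 3338)  from 1·(24266,2391) + (9611,947)
step 11: (227528, 22419)  from 6·(33877,3338) + (24266,2391)
fundamental: x₁=227528, y₁=22419  (since 51768990784 − 103·502611561 = 1)
k=2:  x_2 = 227528·227528+103·22419·22419 = 103537981567,  y_2 = 227528·22419+22419·227528 = 10201900464

227528 22419
103537981567 10201900464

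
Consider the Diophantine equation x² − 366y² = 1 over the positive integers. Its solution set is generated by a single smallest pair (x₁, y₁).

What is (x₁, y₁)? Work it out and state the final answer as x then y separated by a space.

907925 47458

√366 → a₀=19, period (7,1,1,1,2,12,2,1,1,1,7,38); ℓ=12 even so k=11
i=0: a=19 ⇒ p=19, q=1
i=1: a=7 ⇒ p=134, q=7
i=2: a=1 ⇒ p=153, q=8
i=3: a=1 ⇒ p=287, q=15
i=4: a=1 ⇒ p=440, q=23
i=5: a=2 ⇒ p=1167, q=61
…
i=7: a=2 ⇒ p=30055, q=1571
i=8: a=1 ⇒ p=44499, q=2326
i=9: a=1 ⇒ p=74554, q=3897
i=10: a=1 ⇒ p=119053, q=6223
i=11: a=7 ⇒ p=907925, q=47458
fundamental: x₁=907925, y₁=47458  (since 824327805625 − 366·2252261764 = 1)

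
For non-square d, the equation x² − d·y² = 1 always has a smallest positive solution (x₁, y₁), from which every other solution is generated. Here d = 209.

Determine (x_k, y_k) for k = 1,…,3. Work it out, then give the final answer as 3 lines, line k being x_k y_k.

46551 3220
4333991201 299788440
403503248748951 27910903337660

√209 → a₀=14, period (2,5,3,2,3,5,2,28); ℓ=8 even so k=7
i=0: a=14 ⇒ p=14, q=1
…
i=6: a=5 ⇒ p=21266, q=1471
i=7: a=2 ⇒ p=46551, q=3220
→ (46551, 3220).  Check: 46551²=2166995601, 209·3220²=2166995600, difference 1.
(46551+3220√209)^2 = 4333991201 + 299788440√209
(46551+3220√209)^3 = 403503248748951 + 27910903337660√209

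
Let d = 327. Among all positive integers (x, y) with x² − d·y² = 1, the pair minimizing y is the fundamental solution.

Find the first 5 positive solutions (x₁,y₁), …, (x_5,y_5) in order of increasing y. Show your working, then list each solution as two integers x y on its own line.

217 12
94177 5208
40872601 2260260
17738614657 980947632
7698517888537 425729012028

√327 = [18; 12,36, …], period ℓ=2 (even) → k=1
i=0: a=18 ⇒ p=18, q=1
i=1: a=12 ⇒ p=217, q=12
fundamental: x₁=217, y₁=12  (since 47089 − 327·144 = 1)
k=2:  x_2 = 217·217+327·12·12 = 94177,  y_2 = 217·12+12·217 = 5208
k=3:  x_3 = 217·94177+327·12·5208 = 40872601,  y_3 = 217·5208+12·94177 = 2260260
k=4:  x_4 = 217·40872601+327·12·2260260 = 17738614657,  y_4 = 217·2260260+12·40872601 = 980947632
k=5:  x_5 = 217·17738614657+327·12·980947632 = 7698517888537,  y_5 = 217·980947632+12·17738614657 = 425729012028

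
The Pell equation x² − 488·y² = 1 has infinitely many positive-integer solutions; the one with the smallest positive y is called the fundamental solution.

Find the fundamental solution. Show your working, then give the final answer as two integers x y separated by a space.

√488 = [22; 11,44, …], period ℓ=2 (even) → k=1
step 0: (22, 1)  from 22·(1,0) + (0,1)
step 1: (243, 11)  from 11·(22,1) + (1,0)
(x₁, y₁) = (243, 11);  243² − 488·11² = 1 ✓

243 11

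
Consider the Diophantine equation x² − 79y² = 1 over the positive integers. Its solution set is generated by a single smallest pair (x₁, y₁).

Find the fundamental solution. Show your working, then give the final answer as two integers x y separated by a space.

√79 = [8; 1,7,1,16, …], period ℓ=4 (even) → k=3
i=0: a=8 ⇒ p=8, q=1
i=1: a=1 ⇒ p=9, q=1
i=2: a=7 ⇒ p=71, q=8
i=3: a=1 ⇒ p=80, q=9
(x₁, y₁) = (80, 9);  80² − 79·9² = 1 ✓

80 9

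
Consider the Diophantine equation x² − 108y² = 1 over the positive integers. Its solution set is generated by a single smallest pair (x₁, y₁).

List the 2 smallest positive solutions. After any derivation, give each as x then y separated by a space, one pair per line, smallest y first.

1351 130
3650401 351260

√108 = [10; 2,1,1,4,1,1,2,20, …], period ℓ=8 (even) → k=7
a_0=10:  p_0=10·1+0=10,  q_0=10·0+1=1
a_1=2:  p_1=2·10+1=21,  q_1=2·1+0=2
a_2=1:  p_2=1·21+10=31,  q_2=1·2+1=3
a_3=1:  p_3=1·31+21=52,  q_3=1·3+2=5
…
a_6=1:  p_6=1·291+239=530,  q_6=1·28+23=51
a_7=2:  p_7=2·530+291=1351,  q_7=2·51+28=130
(x₁, y₁) = (1351, 130);  1351² − 108·130² = 1 ✓
k=2:  x_2 = 1351·1351+108·130·130 = 3650401,  y_2 = 1351·130+130·1351 = 351260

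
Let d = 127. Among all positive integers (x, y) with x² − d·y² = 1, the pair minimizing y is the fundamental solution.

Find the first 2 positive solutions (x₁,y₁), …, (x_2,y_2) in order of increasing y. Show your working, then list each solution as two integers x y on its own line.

√127 → a₀=11, period (3,1,2,2,7,11,7,2,2,1,3,22); ℓ=12 even so k=11
k=0  a_k=11  p_k/q_k = 11/1
k=1  a_k=3  p_k/q_k = 34/3
k=2  a_k=1  p_k/q_k = 45/4
k=3  a_k=2  p_k/q_k = 124/11
k=4  a_k=2  p_k/q_k = 293/26
…
k=10  a_k=1  p_k/q_k = 1274561/113099
k=11  a_k=3  p_k/q_k = 4730624/419775
(x₁, y₁) = (4730624, 419775);  4730624² − 127·419775² = 1 ✓
k=2:  x_2 = 4730624·4730624+127·419775·419775 = 44757606858751,  y_2 = 4730624·419775+419775·4730624 = 3971595379200

4730624 419775
44757606858751 3971595379200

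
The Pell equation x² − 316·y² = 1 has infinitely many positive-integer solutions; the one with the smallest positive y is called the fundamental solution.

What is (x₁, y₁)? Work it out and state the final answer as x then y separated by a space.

12799 720

d=316: √d = [17; 1,3,2,8,2,3,1,34] (ℓ=8, even), read p_7/q_7
i=0: a=17 ⇒ p=17, q=1
…
i=4: a=8 ⇒ p=1351, q=76
…
i=6: a=3 ⇒ p=9937, q=559
i=7: a=1 ⇒ p=12799, q=720
(x₁, y₁) = (12799, 720);  12799² − 316·720² = 1 ✓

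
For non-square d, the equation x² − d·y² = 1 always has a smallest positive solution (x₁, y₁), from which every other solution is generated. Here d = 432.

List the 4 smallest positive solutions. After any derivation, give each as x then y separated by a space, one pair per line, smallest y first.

1351 65
3650401 175630
9863382151 474552195
26650854921601 1282239855260

√432 → a₀=20, period (1,3,1,1,1,3,1,40); ℓ=8 even so k=7
i=0: a=20 ⇒ p=20, q=1
i=1: a=1 ⇒ p=21, q=1
…
i=6: a=3 ⇒ p=1060, q=51
i=7: a=1 ⇒ p=1351, q=65
fundamental: x₁=1351, y₁=65  (since 1825201 − 432·4225 = 1)
(1351+65√432)^2 = 3650401 + 175630√432
(1351+65√432)^3 = 9863382151 + 474552195√432
(1351+65√432)^4 = 26650854921601 + 1282239855260√432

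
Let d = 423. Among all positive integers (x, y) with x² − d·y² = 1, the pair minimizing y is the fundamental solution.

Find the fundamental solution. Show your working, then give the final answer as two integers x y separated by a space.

d=423: √d = [20; 1,1,3,4,3,1,1,40] (ℓ=8, even), read p_7/q_7
step 0: (20, 1)  from 20·(1,0) + (0,1)
step 1: (21, 1)  from 1·(20,1) + (1,0)
step 2: (41, 2)  from 1·(21,1) + (20,1)
…
step 5: (1995, 97)  from 3·(617,30) + (144,7)
step 6: (2612, 127)  from 1·(1995,97) + (617,30)
step 7: (4607, 224)  from 1·(2612,127) + (1995,97)
fundamental: x₁=4607, y₁=224  (since 21224449 − 423·50176 = 1)

4607 224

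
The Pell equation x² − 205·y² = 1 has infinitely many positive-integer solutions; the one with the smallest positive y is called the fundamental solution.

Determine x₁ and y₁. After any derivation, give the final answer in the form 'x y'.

39689 2772

√205 → a₀=14, period (3,6,1,4,1,6,3,28); ℓ=8 even so k=7
k=0  a_k=14  p_k/q_k = 14/1
k=1  a_k=3  p_k/q_k = 43/3
k=2  a_k=6  p_k/q_k = 272/19
…
k=4  a_k=4  p_k/q_k = 1532/107
k=5  a_k=1  p_k/q_k = 1847/129
k=6  a_k=6  p_k/q_k = 12614/881
k=7  a_k=3  p_k/q_k = 39689/2772
(x₁, y₁) = (39689, 2772);  39689² − 205·2772² = 1 ✓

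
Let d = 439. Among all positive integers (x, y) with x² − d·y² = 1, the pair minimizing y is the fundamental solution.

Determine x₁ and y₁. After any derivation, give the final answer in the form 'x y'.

√439 → a₀=20, period (1,19,1,40); ℓ=4 even so k=3
a_0=20:  p_0=20·1+0=20,  q_0=20·0+1=1
a_1=1:  p_1=1·20+1=21,  q_1=1·1+0=1
a_2=19:  p_2=19·21+20=419,  q_2=19·1+1=20
a_3=1:  p_3=1·419+21=440,  q_3=1·20+1=21
→ (440, 21).  Check: 440²=193600, 439·21²=193599, difference 1.

440 21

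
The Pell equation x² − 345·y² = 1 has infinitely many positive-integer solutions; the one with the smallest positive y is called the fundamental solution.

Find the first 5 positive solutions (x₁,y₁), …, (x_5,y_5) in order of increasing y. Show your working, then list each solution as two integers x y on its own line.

6761 364
91422241 4922008
1236211536041 66555391812
16716052298924161 899962003159856
226034457949840969001 12169286140172181020

d=345: √d = [18; 1,1,2,1,6,1,2,1,1,36] (ℓ=10, even), read p_9/q_9
i=0: a=18 ⇒ p=18, q=1
…
i=3: a=2 ⇒ p=93, q=5
i=4: a=1 ⇒ p=130, q=7
…
i=6: a=1 ⇒ p=1003, q=54
i=7: a=2 ⇒ p=2879, q=155
i=8: a=1 ⇒ p=3882, q=209
i=9: a=1 ⇒ p=6761, q=364
(x₁, y₁) = (6761, 364);  6761² − 345·364² = 1 ✓
(x_2, y_2) = (6761·6761 + 345·364·364, 6761·364 + 364·6761) = (91422241, 4922008)
(x_3, y_3) = (6761·91422241 + 345·364·4922008, 6761·4922008 + 364·91422241) = (1236211536041, 66555391812)
(x_4, y_4) = (6761·1236211536041 + 345·364·66555391812, 6761·66555391812 + 364·1236211536041) = (16716052298924161, 899962003159856)
(x_5, y_5) = (6761·16716052298924161 + 345·364·899962003159856, 6761·899962003159856 + 364·16716052298924161) = (226034457949840969001, 12169286140172181020)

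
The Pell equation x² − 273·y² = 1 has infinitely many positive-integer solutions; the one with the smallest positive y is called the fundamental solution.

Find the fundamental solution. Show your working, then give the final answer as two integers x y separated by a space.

√273 = [16; 1,1,10,1,1,32, …], period ℓ=6 (even) → k=5
i=0: a=16 ⇒ p=16, q=1
…
i=2: a=1 ⇒ p=33, q=2
i=3: a=10 ⇒ p=347, q=21
i=4: a=1 ⇒ p=380, q=23
i=5: a=1 ⇒ p=727, q=44
→ (727, 44).  Check: 727²=528529, 273·44²=528528, difference 1.

727 44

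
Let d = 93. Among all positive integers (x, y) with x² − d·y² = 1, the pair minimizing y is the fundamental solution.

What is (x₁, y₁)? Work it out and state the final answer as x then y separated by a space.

12151 1260

√93 = [9; 1,1,1,4,6,4,1,1,1,18, …], period ℓ=10 (even) → k=9
step 0: (9, 1)  from 9·(1,0) + (0,1)
step 1: (10, 1)  from 1·(9,1) + (1,0)
step 2: (19, 2)  from 1·(10,1) + (9,1)
step 3: (29, 3)  from 1·(19,2) + (10,1)
step 4: (135, 14)  from 4·(29,3) + (19,2)
…
step 6: (3491, 362)  from 4·(839,87) + (135,14)
…
step 8: (7821, 811)  from 1·(4330,449) + (3491,362)
step 9: (12151, 1260)  from 1·(7821,811) + (4330,449)
(x₁, y₁) = (12151, 1260);  12151² − 93·1260² = 1 ✓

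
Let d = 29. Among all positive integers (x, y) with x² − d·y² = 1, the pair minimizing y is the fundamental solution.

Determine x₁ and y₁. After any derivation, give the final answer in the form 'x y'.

9801 1820

√29 → a₀=5, period (2,1,1,2,10); ℓ=5 odd so k=9
step 0: (5, 1)  from 5·(1,0) + (0,1)
…
step 3: (27, 5)  from 1·(16,3) + (11,2)
…
step 8: (3775, 701)  from 1·(2251,418) + (1524,283)
step 9: (9801, 1820)  from 2·(3775,701) + (2251,418)
→ (9801, 1820).  Check: 9801²=96059601, 29·1820²=96059600, difference 1.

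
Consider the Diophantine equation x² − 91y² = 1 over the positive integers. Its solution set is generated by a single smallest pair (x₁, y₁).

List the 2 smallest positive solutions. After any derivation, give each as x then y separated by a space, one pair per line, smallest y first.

1574 165
4954951 519420

√91 = [9; 1,1,5,1,5,1,1,18, …], period ℓ=8 (even) → k=7
a_0=9:  p_0=9·1+0=9,  q_0=9·0+1=1
a_1=1:  p_1=1·9+1=10,  q_1=1·1+0=1
a_2=1:  p_2=1·10+9=19,  q_2=1·1+1=2
a_3=5:  p_3=5·19+10=105,  q_3=5·2+1=11
…
a_6=1:  p_6=1·725+124=849,  q_6=1·76+13=89
a_7=1:  p_7=1·849+725=1574,  q_7=1·89+76=165
→ (1574, 165).  Check: 1574²=2477476, 91·165²=2477475, difference 1.
(x_2, y_2) = (1574·1574 + 91·165·165, 1574·165 + 165·1574) = (4954951, 519420)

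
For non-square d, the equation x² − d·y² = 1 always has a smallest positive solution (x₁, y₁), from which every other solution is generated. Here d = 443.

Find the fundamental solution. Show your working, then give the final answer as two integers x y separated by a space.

442 21

√443 = [21; 21,42, …], period ℓ=2 (even) → k=1
a_0=21:  p_0=21·1+0=21,  q_0=21·0+1=1
a_1=21:  p_1=21·21+1=442,  q_1=21·1+0=21
(x₁, y₁) = (442, 21);  442² − 443·21² = 1 ✓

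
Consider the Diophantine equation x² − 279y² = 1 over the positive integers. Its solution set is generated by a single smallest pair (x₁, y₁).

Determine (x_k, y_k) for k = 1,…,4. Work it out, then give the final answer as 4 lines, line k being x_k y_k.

1520 91
4620799 276640
14047227440 840985509
42703566796801 2556595670720

√279 = [16; 1,2,2,1,2,2,1,32, …], period ℓ=8 (even) → k=7
a_0=16:  p_0=16·1+0=16,  q_0=16·0+1=1
a_1=1:  p_1=1·16+1=17,  q_1=1·1+0=1
a_2=2:  p_2=2·17+16=50,  q_2=2·1+1=3
a_3=2:  p_3=2·50+17=117,  q_3=2·3+1=7
a_4=1:  p_4=1·117+50=167,  q_4=1·7+3=10
a_5=2:  p_5=2·167+117=451,  q_5=2·10+7=27
a_6=2:  p_6=2·451+167=1069,  q_6=2·27+10=64
a_7=1:  p_7=1·1069+451=1520,  q_7=1·64+27=91
→ (1520, 91).  Check: 1520²=2310400, 279·91²=2310399, difference 1.
k=2:  x_2 = 1520·1520+279·91·91 = 4620799,  y_2 = 1520·91+91·1520 = 276640
k=3:  x_3 = 1520·4620799+279·91·276640 = 14047227440,  y_3 = 1520·276640+91·4620799 = 840985509
k=4:  x_4 = 1520·14047227440+279·91·840985509 = 42703566796801,  y_4 = 1520·840985509+91·14047227440 = 2556595670720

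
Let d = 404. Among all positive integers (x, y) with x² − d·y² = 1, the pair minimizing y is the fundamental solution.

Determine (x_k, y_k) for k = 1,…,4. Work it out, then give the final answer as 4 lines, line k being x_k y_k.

[20; 10,40] for √404; ℓ=2 ⇒ convergent index 1
i=0: a=20 ⇒ p=20, q=1
i=1: a=10 ⇒ p=201, q=10
fundamental: x₁=201, y₁=10  (since 40401 − 404·100 = 1)
n=2: (201,10)∘(201,10) = (201·201+404·10·10, 201·10+10·201) = (80801,4020)
n=3: (80801,4020)∘(201,10) = (201·80801+404·10·4020, 201·4020+10·80801) = (32481801,1616030)
n=4: (32481801,1616030)∘(201,10) = (201·32481801+404·10·1616030, 201·1616030+10·32481801) = (13057603201,649640040)

201 10
80801 4020
32481801 1616030
13057603201 649640040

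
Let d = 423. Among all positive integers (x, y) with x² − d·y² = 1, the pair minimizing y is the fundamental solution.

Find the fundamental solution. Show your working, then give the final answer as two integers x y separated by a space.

4607 224

√423 → a₀=20, period (1,1,3,4,3,1,1,40); ℓ=8 even so k=7
k=0  a_k=20  p_k/q_k = 20/1
…
k=3  a_k=3  p_k/q_k = 144/7
k=4  a_k=4  p_k/q_k = 617/30
k=5  a_k=3  p_k/q_k = 1995/97
k=6  a_k=1  p_k/q_k = 2612/127
k=7  a_k=1  p_k/q_k = 4607/224
(x₁, y₁) = (4607, 224);  4607² − 423·224² = 1 ✓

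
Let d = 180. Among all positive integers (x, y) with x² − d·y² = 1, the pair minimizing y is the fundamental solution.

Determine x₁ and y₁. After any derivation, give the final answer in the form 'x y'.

161 12

√180 → a₀=13, period (2,2,2,26); ℓ=4 even so k=3
step 0: (13, 1)  from 13·(1,0) + (0,1)
step 1: (27, 2)  from 2·(13,1) + (1,0)
step 2: (67, 5)  from 2·(27,2) + (13,1)
step 3: (161, 12)  from 2·(67,5) + (27,2)
(x₁, y₁) = (161, 12);  161² − 180·12² = 1 ✓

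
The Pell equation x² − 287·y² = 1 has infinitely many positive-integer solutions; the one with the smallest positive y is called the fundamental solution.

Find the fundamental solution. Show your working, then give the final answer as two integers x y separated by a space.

288 17

d=287: √d = [16; 1,15,1,32] (ℓ=4, even), read p_3/q_3
step 0: (16, 1)  from 16·(1,0) + (0,1)
step 1: (17, 1)  from 1·(16,1) + (1,0)
step 2: (271, 16)  from 15·(17,1) + (16,1)
step 3: (288, 17)  from 1·(271,16) + (17,1)
fundamental: x₁=288, y₁=17  (since 82944 − 287·289 = 1)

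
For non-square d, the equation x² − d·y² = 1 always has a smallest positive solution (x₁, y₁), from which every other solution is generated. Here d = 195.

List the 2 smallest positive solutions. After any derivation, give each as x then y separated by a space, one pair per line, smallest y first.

√195 = [13; 1,26, …], period ℓ=2 (even) → k=1
i=0: a=13 ⇒ p=13, q=1
i=1: a=1 ⇒ p=14, q=1
→ (14, 1).  Check: 14²=196, 195·1²=195, difference 1.
(14+1√195)^2 = 391 + 28√195

14 1
391 28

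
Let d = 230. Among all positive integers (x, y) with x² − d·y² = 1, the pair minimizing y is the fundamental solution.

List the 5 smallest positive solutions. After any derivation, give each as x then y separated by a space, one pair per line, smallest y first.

91 6
16561 1092
3014011 198738
548533441 36169224
99830072251 6582600030

√230 → a₀=15, period (6,30); ℓ=2 even so k=1
i=0: a=15 ⇒ p=15, q=1
i=1: a=6 ⇒ p=91, q=6
→ (91, 6).  Check: 91²=8281, 230·6²=8280, difference 1.
n=2: (91,6)∘(91,6) = (91·91+230·6·6, 91·6+6·91) = (16561,1092)
n=3: (16561,1092)∘(91,6) = (91·16561+230·6·1092, 91·1092+6·16561) = (3014011,198738)
n=4: (3014011,198738)∘(91,6) = (91·3014011+230·6·198738, 91·198738+6·3014011) = (548533441,36169224)
n=5: (548533441,36169224)∘(91,6) = (91·548533441+230·6·36169224, 91·36169224+6·548533441) = (99830072251,6582600030)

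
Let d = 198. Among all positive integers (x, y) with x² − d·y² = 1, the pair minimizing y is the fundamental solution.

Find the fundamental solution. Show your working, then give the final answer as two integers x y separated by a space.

197 14

d=198: √d = [14; 14,28] (ℓ=2, even), read p_1/q_1
i=0: a=14 ⇒ p=14, q=1
i=1: a=14 ⇒ p=197, q=14
(x₁, y₁) = (197, 14);  197² − 198·14² = 1 ✓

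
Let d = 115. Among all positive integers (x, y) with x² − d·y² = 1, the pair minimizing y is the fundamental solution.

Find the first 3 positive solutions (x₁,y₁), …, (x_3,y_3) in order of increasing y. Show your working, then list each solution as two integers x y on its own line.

1126 105
2535751 236460
5710510126 532507815

d=115: √d = [10; 1,2,1,1,1,1,1,2,1,20] (ℓ=10, even), read p_9/q_9
i=0: a=10 ⇒ p=10, q=1
…
i=3: a=1 ⇒ p=43, q=4
i=4: a=1 ⇒ p=75, q=7
…
i=6: a=1 ⇒ p=193, q=18
…
i=8: a=2 ⇒ p=815, q=76
i=9: a=1 ⇒ p=1126, q=105
→ (1126, 105).  Check: 1126²=1267876, 115·105²=1267875, difference 1.
k=2:  x_2 = 1126·1126+115·105·105 = 2535751,  y_2 = 1126·105+105·1126 = 236460
k=3:  x_3 = 1126·2535751+115·105·236460 = 5710510126,  y_3 = 1126·236460+105·2535751 = 532507815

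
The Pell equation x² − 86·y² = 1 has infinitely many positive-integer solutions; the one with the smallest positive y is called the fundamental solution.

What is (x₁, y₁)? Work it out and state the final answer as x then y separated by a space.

[9; 3,1,1,1,8,1,1,1,3,18] for √86; ℓ=10 ⇒ convergent index 9
step 0: (9, 1)  from 9·(1,0) + (0,1)
…
step 5: (881, 95)  from 8·(102,11) + (65,7)
…
step 8: (2847, 307)  from 1·(1864,201) + (983,106)
step 9: (10405, 1122)  from 3·(2847,307) + (1864,201)
→ (10405, 1122).  Check: 10405²=108264025, 86·1122²=108264024, difference 1.

10405 1122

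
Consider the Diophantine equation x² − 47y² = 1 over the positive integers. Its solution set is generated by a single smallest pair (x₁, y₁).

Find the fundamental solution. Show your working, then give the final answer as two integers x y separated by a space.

√47 = [6; 1,5,1,12, …], period ℓ=4 (even) → k=3
step 0: (6, 1)  from 6·(1,0) + (0,1)
step 1: (7, 1)  from 1·(6,1) + (1,0)
step 2: (41, 6)  from 5·(7,1) + (6,1)
step 3: (48, 7)  from 1·(41,6) + (7,1)
(x₁, y₁) = (48, 7);  48² − 47·7² = 1 ✓

48 7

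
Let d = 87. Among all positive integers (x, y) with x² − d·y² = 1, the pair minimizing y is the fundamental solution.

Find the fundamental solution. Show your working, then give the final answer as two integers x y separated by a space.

√87 = [9; 3,18, …], period ℓ=2 (even) → k=1
step 0: (9, 1)  from 9·(1,0) + (0,1)
step 1: (28, 3)  from 3·(9,1) + (1,0)
(x₁, y₁) = (28, 3);  28² − 87·3² = 1 ✓

28 3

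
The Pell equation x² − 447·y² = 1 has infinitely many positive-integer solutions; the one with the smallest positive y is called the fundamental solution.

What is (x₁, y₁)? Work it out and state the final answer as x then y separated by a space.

148 7

√447 → a₀=21, period (7,42); ℓ=2 even so k=1
a_0=21:  p_0=21·1+0=21,  q_0=21·0+1=1
a_1=7:  p_1=7·21+1=148,  q_1=7·1+0=7
→ (148, 7).  Check: 148²=21904, 447·7²=21903, difference 1.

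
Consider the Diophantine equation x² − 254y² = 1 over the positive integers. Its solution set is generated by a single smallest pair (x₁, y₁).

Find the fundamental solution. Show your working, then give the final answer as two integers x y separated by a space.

[15; 1,14,1,30] for √254; ℓ=4 ⇒ convergent index 3
i=0: a=15 ⇒ p=15, q=1
i=1: a=1 ⇒ p=16, q=1
i=2: a=14 ⇒ p=239, q=15
i=3: a=1 ⇒ p=255, q=16
(x₁, y₁) = (255, 16);  255² − 254·16² = 1 ✓

255 16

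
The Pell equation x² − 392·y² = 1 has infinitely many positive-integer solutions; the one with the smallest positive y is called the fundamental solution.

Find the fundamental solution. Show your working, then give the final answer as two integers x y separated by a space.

[19; 1,3,1,38] for √392; ℓ=4 ⇒ convergent index 3
i=0: a=19 ⇒ p=19, q=1
…
i=2: a=3 ⇒ p=79, q=4
i=3: a=1 ⇒ p=99, q=5
(x₁, y₁) = (99, 5);  99² − 392·5² = 1 ✓

99 5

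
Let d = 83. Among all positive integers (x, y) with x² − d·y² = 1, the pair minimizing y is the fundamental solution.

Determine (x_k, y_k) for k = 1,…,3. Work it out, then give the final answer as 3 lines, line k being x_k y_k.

√83 → a₀=9, period (9,18); ℓ=2 even so k=1
k=0  a_k=9  p_k/q_k = 9/1
k=1  a_k=9  p_k/q_k = 82/9
fundamental: x₁=82, y₁=9  (since 6724 − 83·81 = 1)
(82+9√83)^2 = 13447 + 1476√83
(82+9√83)^3 = 2205226 + 242055√83

82 9
13447 1476
2205226 242055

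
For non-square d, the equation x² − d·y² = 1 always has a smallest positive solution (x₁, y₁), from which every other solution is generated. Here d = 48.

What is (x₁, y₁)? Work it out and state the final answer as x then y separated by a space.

√48 → a₀=6, period (1,12); ℓ=2 even so k=1
step 0: (6, 1)  from 6·(1,0) + (0,1)
step 1: (7, 1)  from 1·(6,1) + (1,0)
fundamental: x₁=7, y₁=1  (since 49 − 48·1 = 1)

7 1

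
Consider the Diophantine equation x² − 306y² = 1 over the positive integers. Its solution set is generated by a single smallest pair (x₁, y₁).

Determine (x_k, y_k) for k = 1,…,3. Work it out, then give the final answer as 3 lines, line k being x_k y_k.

√306 = [17; 2,34, …], period ℓ=2 (even) → k=1
k=0  a_k=17  p_k/q_k = 17/1
k=1  a_k=2  p_k/q_k = 35/2
(x₁, y₁) = (35, 2);  35² − 306·2² = 1 ✓
n=2: (35,2)∘(35,2) = (35·35+306·2·2, 35·2+2·35) = (2449,140)
n=3: (2449,140)∘(35,2) = (35·2449+306·2·140, 35·140+2·2449) = (171395,9798)

35 2
2449 140
171395 9798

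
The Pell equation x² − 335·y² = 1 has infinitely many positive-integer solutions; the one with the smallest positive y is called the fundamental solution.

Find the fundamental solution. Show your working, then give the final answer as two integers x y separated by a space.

d=335: √d = [18; 3,3,3,36] (ℓ=4, even), read p_3/q_3
k=0  a_k=18  p_k/q_k = 18/1
k=1  a_k=3  p_k/q_k = 55/3
k=2  a_k=3  p_k/q_k = 183/10
k=3  a_k=3  p_k/q_k = 604/33
fundamental: x₁=604, y₁=33  (since 364816 − 335·1089 = 1)

604 33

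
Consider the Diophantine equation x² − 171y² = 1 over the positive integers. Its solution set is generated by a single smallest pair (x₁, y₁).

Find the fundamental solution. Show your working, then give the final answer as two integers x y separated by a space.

170 13

√171 = [13; 13,26, …], period ℓ=2 (even) → k=1
k=0  a_k=13  p_k/q_k = 13/1
k=1  a_k=13  p_k/q_k = 170/13
(x₁, y₁) = (170, 13);  170² − 171·13² = 1 ✓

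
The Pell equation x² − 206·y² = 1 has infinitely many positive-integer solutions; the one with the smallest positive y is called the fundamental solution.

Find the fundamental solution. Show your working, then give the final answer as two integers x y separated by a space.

59535 4148

√206 → a₀=14, period (2,1,5,14,5,1,2,28); ℓ=8 even so k=7
a_0=14:  p_0=14·1+0=14,  q_0=14·0+1=1
a_1=2:  p_1=2·14+1=29,  q_1=2·1+0=2
a_2=1:  p_2=1·29+14=43,  q_2=1·2+1=3
a_3=5:  p_3=5·43+29=244,  q_3=5·3+2=17
…
a_5=5:  p_5=5·3459+244=17539,  q_5=5·241+17=1222
a_6=1:  p_6=1·17539+3459=20998,  q_6=1·1222+241=1463
a_7=2:  p_7=2·20998+17539=59535,  q_7=2·1463+1222=4148
fundamental: x₁=59535, y₁=4148  (since 3544416225 − 206·17205904 = 1)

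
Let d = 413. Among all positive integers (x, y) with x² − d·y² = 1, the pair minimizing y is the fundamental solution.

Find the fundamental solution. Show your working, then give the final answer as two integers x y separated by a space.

113399 5580

d=413: √d = [20; 3,9,1,4,1,9,3,40] (ℓ=8, even), read p_7/q_7
i=0: a=20 ⇒ p=20, q=1
…
i=4: a=4 ⇒ p=3089, q=152
…
i=6: a=9 ⇒ p=36560, q=1799
i=7: a=3 ⇒ p=113399, q=5580
(x₁, y₁) = (113399, 5580);  113399² − 413·5580² = 1 ✓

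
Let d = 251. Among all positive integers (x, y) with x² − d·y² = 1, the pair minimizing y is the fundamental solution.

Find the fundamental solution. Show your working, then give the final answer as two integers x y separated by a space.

3674890 231957

√251 → a₀=15, period (1,5,2,1,2,…,5,1,30); ℓ=14 even so k=13
step 0: (15, 1)  from 15·(1,0) + (0,1)
…
step 3: (206, 13)  from 2·(95,6) + (16,1)
step 4: (301, 19)  from 1·(206,13) + (95,6)
…
step 7: (29563, 1866)  from 15·(1917,121) + (808,51)
…
step 9: (151649, 9572)  from 2·(61043,3853) + (29563,1866)
…
step 12: (3097857, 195535)  from 5·(577033,36422) + (212692,13425)
step 13: (3674890, 231957)  from 1·(3097857,195535) + (577033,36422)
→ (3674890, 231957).  Check: 3674890²=13504816512100, 251·231957²=13504816512099, difference 1.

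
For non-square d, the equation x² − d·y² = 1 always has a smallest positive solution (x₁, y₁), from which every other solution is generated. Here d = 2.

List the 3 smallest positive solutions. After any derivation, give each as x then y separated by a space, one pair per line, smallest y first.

√2 = [1; 2, …], period ℓ=1 (odd) → k=1
a_0=1:  p_0=1·1+0=1,  q_0=1·0+1=1
a_1=2:  p_1=2·1+1=3,  q_1=2·1+0=2
(x₁, y₁) = (3, 2);  3² − 2·2² = 1 ✓
n=2: (3,2)∘(3,2) = (3·3+2·2·2, 3·2+2·3) = (17,12)
n=3: (17,12)∘(3,2) = (3·17+2·2·12, 3·12+2·17) = (99,70)

3 2
17 12
99 70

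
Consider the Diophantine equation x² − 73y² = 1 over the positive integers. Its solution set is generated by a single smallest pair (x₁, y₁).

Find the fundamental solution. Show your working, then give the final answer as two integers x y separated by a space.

√73 → a₀=8, period (1,1,5,5,1,1,16); ℓ=7 odd so k=13
step 0: (8, 1)  from 8·(1,0) + (0,1)
step 1: (9, 1)  from 1·(8,1) + (1,0)
…
step 3: (94, 11)  from 5·(17,2) + (9,1)
step 4: (487, 57)  from 5·(94,11) + (17,2)
step 5: (581, 68)  from 1·(487,57) + (94,11)
step 6: (1068, 125)  from 1·(581,68) + (487,57)
…
step 8: (18737, 2193)  from 1·(17669,2068) + (1068,125)
step 9: (36406, 4261)  from 1·(18737,2193) + (17669,2068)
step 10: (200767, 23498)  from 5·(36406,4261) + (18737,2193)
step 11: (1040241, 121751)  from 5·(200767,23498) + (36406,4261)
step 12: (1241008, 145249)  from 1·(1040241,121751) + (200767,23498)
step 13: (2281249, 267000)  from 1·(1241008,145249) + (1040241,121751)
fundamental: x₁=2281249, y₁=267000  (since 5204097000001 − 73·71289000000 = 1)

2281249 267000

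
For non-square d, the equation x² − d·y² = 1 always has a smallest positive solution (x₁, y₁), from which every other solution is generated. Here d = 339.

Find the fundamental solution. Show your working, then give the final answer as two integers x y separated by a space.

√339 = [18; 2,2,2,1,17,1,2,2,2,36, …], period ℓ=10 (even) → k=9
step 0: (18, 1)  from 18·(1,0) + (0,1)
step 1: (37, 2)  from 2·(18,1) + (1,0)
…
step 3: (221, 12)  from 2·(92,5) + (37,2)
…
step 6: (5855, 318)  from 1·(5542,301) + (313,17)
step 7: (17252, 937)  from 2·(5855,318) + (5542,301)
step 8: (40359, 2192)  from 2·(17252,937) + (5855,318)
step 9: (97970, 5321)  from 2·(40359,2192) + (17252,937)
→ (97970, 5321).  Check: 97970²=9598120900, 339·5321²=9598120899, difference 1.

97970 5321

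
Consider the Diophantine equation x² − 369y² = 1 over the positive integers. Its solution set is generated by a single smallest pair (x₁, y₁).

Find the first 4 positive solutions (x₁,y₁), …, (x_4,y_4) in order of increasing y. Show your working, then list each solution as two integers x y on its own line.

8396801 437120
141012534067201 7340819306240
2368108374136006451201 123278797782910239360
39769069528107045198367948801 2070295065004669620717268480

√369 → a₀=19, period (4,1,3,2,7,4,7,2,3,1,4,38); ℓ=12 even so k=11
step 0: (19, 1)  from 19·(1,0) + (0,1)
step 1: (77, 4)  from 4·(19,1) + (1,0)
step 2: (96, 5)  from 1·(77,4) + (19,1)
step 3: (365, 19)  from 3·(96,5) + (77,4)
…
step 5: (6147, 320)  from 7·(826,43) + (365,19)
…
step 7: (184045, 9581)  from 7·(25414,1323) + (6147,320)
…
step 9: (1364557, 71036)  from 3·(393504,20485) + (184045,9581)
step 10: (1758061, 91521)  from 1·(1364557,71036) + (393504,20485)
step 11: (8396801, 437120)  from 4·(1758061,91521) + (1364557,71036)
fundamental: x₁=8396801, y₁=437120  (since 70506267033601 − 369·191073894400 = 1)
(8396801+437120√369)^2 = 141012534067201 + 7340819306240√369
(8396801+437120√369)^3 = 2368108374136006451201 + 123278797782910239360√369
(8396801+437120√369)^4 = 39769069528107045198367948801 + 2070295065004669620717268480√369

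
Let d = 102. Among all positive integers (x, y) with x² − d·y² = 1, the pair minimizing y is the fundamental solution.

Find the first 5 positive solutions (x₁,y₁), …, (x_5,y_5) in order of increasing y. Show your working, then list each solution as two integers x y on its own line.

d=102: √d = [10; 10,20] (ℓ=2, even), read p_1/q_1
k=0  a_k=10  p_k/q_k = 10/1
k=1  a_k=10  p_k/q_k = 101/10
→ (101, 10).  Check: 101²=10201, 102·10²=10200, difference 1.
k=2:  x_2 = 101·101+102·10·10 = 20401,  y_2 = 101·10+10·101 = 2020
k=3:  x_3 = 101·20401+102·10·2020 = 4120901,  y_3 = 101·2020+10·20401 = 408030
k=4:  x_4 = 101·4120901+102·10·408030 = 832401601,  y_4 = 101·408030+10·4120901 = 82420040
k=5:  x_5 = 101·832401601+102·10·82420040 = 168141002501,  y_5 = 101·82420040+10·832401601 = 16648440050

101 10
20401 2020
4120901 408030
832401601 82420040
168141002501 16648440050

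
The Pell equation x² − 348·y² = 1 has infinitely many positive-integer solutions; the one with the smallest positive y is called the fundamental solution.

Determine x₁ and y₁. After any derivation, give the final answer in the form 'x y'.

1567 84

√348 = [18; 1,1,1,8,1,1,1,36, …], period ℓ=8 (even) → k=7
step 0: (18, 1)  from 18·(1,0) + (0,1)
…
step 2: (37, 2)  from 1·(19,1) + (18,1)
…
step 6: (1026, 55)  from 1·(541,29) + (485,26)
step 7: (1567, 84)  from 1·(1026,55) + (541,29)
fundamental: x₁=1567, y₁=84  (since 2455489 − 348·7056 = 1)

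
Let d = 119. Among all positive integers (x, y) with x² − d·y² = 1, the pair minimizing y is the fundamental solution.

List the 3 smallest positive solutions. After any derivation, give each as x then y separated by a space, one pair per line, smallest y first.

[10; 1,9,1,20] for √119; ℓ=4 ⇒ convergent index 3
k=0  a_k=10  p_k/q_k = 10/1
k=1  a_k=1  p_k/q_k = 11/1
k=2  a_k=9  p_k/q_k = 109/10
k=3  a_k=1  p_k/q_k = 120/11
(x₁, y₁) = (120, 11);  120² − 119·11² = 1 ✓
n=2: (120,11)∘(120,11) = (120·120+119·11·11, 120·11+11·120) = (28799,2640)
n=3: (28799,2640)∘(120,11) = (120·28799+119·11·2640, 120·2640+11·28799) = (6911640,633589)

120 11
28799 2640
6911640 633589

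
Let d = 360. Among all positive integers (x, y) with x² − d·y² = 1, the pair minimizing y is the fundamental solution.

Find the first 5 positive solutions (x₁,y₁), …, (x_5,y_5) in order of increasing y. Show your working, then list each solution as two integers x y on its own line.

[18; 1,36] for √360; ℓ=2 ⇒ convergent index 1
step 0: (18, 1)  from 18·(1,0) + (0,1)
step 1: (19, 1)  from 1·(18,1) + (1,0)
→ (19, 1).  Check: 19²=361, 360·1²=360, difference 1.
(x_2, y_2) = (19·19 + 360·1·1, 19·1 + 1·19) = (721, 38)
(x_3, y_3) = (19·721 + 360·1·38, 19·38 + 1·721) = (27379, 1443)
(x_4, y_4) = (19·27379 + 360·1·1443, 19·1443 + 1·27379) = (1039681, 54796)
(x_5, y_5) = (19·1039681 + 360·1·54796, 19·54796 + 1·1039681) = (39480499, 2080805)

19 1
721 38
27379 1443
1039681 54796
39480499 2080805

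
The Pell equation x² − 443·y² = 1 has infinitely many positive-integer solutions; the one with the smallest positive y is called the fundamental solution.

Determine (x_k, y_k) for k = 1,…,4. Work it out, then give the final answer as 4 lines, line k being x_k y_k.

d=443: √d = [21; 21,42] (ℓ=2, even), read p_1/q_1
step 0: (21, 1)  from 21·(1,0) + (0,1)
step 1: (442, 21)  from 21·(21,1) + (1,0)
fundamental: x₁=442, y₁=21  (since 195364 − 443·441 = 1)
k=2:  x_2 = 442·442+443·21·21 = 390727,  y_2 = 442·21+21·442 = 18564
k=3:  x_3 = 442·390727+443·21·18564 = 345402226,  y_3 = 442·18564+21·390727 = 16410555
k=4:  x_4 = 442·345402226+443·21·16410555 = 305335177057,  y_4 = 442·16410555+21·345402226 = 14506912056

442 21
390727 18564
345402226 16410555
305335177057 14506912056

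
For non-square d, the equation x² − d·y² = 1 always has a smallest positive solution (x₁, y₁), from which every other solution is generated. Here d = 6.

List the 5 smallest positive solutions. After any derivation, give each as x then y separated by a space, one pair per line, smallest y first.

5 2
49 20
485 198
4801 1960
47525 19402

[2; 2,4] for √6; ℓ=2 ⇒ convergent index 1
k=0  a_k=2  p_k/q_k = 2/1
k=1  a_k=2  p_k/q_k = 5/2
fundamental: x₁=5, y₁=2  (since 25 − 6·4 = 1)
k=2:  x_2 = 5·5+6·2·2 = 49,  y_2 = 5·2+2·5 = 20
k=3:  x_3 = 5·49+6·2·20 = 485,  y_3 = 5·20+2·49 = 198
k=4:  x_4 = 5·485+6·2·198 = 4801,  y_4 = 5·198+2·485 = 1960
k=5:  x_5 = 5·4801+6·2·1960 = 47525,  y_5 = 5·1960+2·4801 = 19402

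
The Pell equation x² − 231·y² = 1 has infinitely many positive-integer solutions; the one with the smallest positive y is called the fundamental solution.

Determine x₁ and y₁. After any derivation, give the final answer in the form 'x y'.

d=231: √d = [15; 5,30] (ℓ=2, even), read p_1/q_1
step 0: (15, 1)  from 15·(1,0) + (0,1)
step 1: (76, 5)  from 5·(15,1) + (1,0)
fundamental: x₁=76, y₁=5  (since 5776 − 231·25 = 1)

76 5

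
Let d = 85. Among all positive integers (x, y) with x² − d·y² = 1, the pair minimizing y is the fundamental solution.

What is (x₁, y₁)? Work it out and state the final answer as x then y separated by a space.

d=85: √d = [9; 4,1,1,4,18] (ℓ=5, odd), read p_9/q_9
a_0=9:  p_0=9·1+0=9,  q_0=9·0+1=1
…
a_2=1:  p_2=1·37+9=46,  q_2=1·4+1=5
…
a_4=4:  p_4=4·83+46=378,  q_4=4·9+5=41
a_5=18:  p_5=18·378+83=6887,  q_5=18·41+9=747
…
a_7=1:  p_7=1·27926+6887=34813,  q_7=1·3029+747=3776
a_8=1:  p_8=1·34813+27926=62739,  q_8=1·3776+3029=6805
a_9=4:  p_9=4·62739+34813=285769,  q_9=4·6805+3776=30996
→ (285769, 30996).  Check: 285769²=81663921361, 85·30996²=81663921360, difference 1.

285769 30996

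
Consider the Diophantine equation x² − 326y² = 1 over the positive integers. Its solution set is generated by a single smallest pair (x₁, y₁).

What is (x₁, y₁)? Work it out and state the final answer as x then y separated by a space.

d=326: √d = [18; 18,36] (ℓ=2, even), read p_1/q_1
a_0=18:  p_0=18·1+0=18,  q_0=18·0+1=1
a_1=18:  p_1=18·18+1=325,  q_1=18·1+0=18
(x₁, y₁) = (325, 18);  325² − 326·18² = 1 ✓

325 18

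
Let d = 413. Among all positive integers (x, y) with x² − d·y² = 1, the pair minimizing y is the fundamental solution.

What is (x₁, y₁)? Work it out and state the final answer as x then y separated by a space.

[20; 3,9,1,4,1,9,3,40] for √413; ℓ=8 ⇒ convergent index 7
step 0: (20, 1)  from 20·(1,0) + (0,1)
…
step 2: (569, 28)  from 9·(61,3) + (20,1)
…
step 5: (3719, 183)  from 1·(3089,152) + (630,31)
step 6: (36560, 1799)  from 9·(3719,183) + (3089,152)
step 7: (113399, 5580)  from 3·(36560,1799) + (3719,183)
(x₁, y₁) = (113399, 5580);  113399² − 413·5580² = 1 ✓

113399 5580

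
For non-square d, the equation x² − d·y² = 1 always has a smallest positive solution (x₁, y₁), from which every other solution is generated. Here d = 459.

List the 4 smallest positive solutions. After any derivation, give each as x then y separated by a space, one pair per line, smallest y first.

499850 23331
499700044999 23324000700
499550134985000450 23317003499766669
499400269944005249820001 23310008398693414998600

√459 = [21; 2,2,1,4,21,4,1,2,2,42, …], period ℓ=10 (even) → k=9
i=0: a=21 ⇒ p=21, q=1
i=1: a=2 ⇒ p=43, q=2
i=2: a=2 ⇒ p=107, q=5
i=3: a=1 ⇒ p=150, q=7
i=4: a=4 ⇒ p=707, q=33
i=5: a=21 ⇒ p=14997, q=700
…
i=7: a=1 ⇒ p=75692, q=3533
i=8: a=2 ⇒ p=212079, q=9899
i=9: a=2 ⇒ p=499850, q=23331
fundamental: x₁=499850, y₁=23331  (since 249850022500 − 459·544335561 = 1)
k=2:  x_2 = 499850·499850+459·23331·23331 = 499700044999,  y_2 = 499850·23331+23331·499850 = 23324000700
k=3:  x_3 = 499850·499700044999+459·23331·23324000700 = 499550134985000450,  y_3 = 499850·23324000700+23331·499700044999 = 23317003499766669
k=4:  x_4 = 499850·499550134985000450+459·23331·23317003499766669 = 499400269944005249820001,  y_4 = 499850·23317003499766669+23331·499550134985000450 = 23310008398693414998600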